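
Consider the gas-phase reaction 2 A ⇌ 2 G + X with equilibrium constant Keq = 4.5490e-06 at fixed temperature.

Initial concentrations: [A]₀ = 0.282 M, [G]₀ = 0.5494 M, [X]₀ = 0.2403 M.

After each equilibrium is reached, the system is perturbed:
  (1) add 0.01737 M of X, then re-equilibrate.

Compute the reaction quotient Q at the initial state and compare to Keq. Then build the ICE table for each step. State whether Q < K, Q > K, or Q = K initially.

Q₀ = 0.9121; Q > K (proceeds reverse)

Q₀ = 0.9121 vs Keq = 4.5490e-06 ⇒ Q>K, reverse
Step 1:
                   A          G          X
  init         0.282     0.5494     0.2403
  Δ           0.4795    -0.4795    -0.2398
  eq          0.7615    0.06988 5.4022e-04
  solve Keq expr → x = -0.2398; check Q = 4.5490e-06
Then add 0.01737 M of X.
Step 2:
                   A          G          X
  init        0.7615    0.06988    0.01791
  Δ          0.03186   -0.03186   -0.01593
  eq          0.7934    0.03802   0.001981
  solve Keq expr → x = -0.01593; check Q = 4.5490e-06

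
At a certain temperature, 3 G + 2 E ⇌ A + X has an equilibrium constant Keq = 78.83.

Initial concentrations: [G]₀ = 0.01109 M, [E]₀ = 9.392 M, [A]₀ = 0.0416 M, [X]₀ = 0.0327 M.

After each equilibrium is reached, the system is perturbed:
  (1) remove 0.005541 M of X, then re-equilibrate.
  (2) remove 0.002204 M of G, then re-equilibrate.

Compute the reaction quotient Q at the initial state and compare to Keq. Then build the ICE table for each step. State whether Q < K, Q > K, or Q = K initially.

Q₀ = 11.31 vs Keq = 78.83 ⇒ Q<K, forward
Step 1:
                  G         E         A         X
  I         0.01109     9.392    0.0416    0.0327
  C       -0.005105 -0.003403  0.001702  0.001702
  E        0.005985     9.389    0.0433    0.0344
  solve Keq expr → x = 0.001702; check Q = 78.83
Then remove 0.005541 M of X.
Step 2:
                  G         E         A         X
  I        0.005985     9.389    0.0433   0.02886
  C       -3.2834e-04 -2.1889e-04 1.0945e-04 1.0945e-04
  E        0.005657     9.388   0.04341   0.02897
  solve Keq expr → x = 1.0945e-04; check Q = 78.83
Then remove 0.002204 M of G.
Step 3:
                  G         E         A         X
  I        0.003453     9.388   0.04341   0.02897
  C        0.002126  0.001417 -7.0874e-04 -7.0874e-04
  E        0.005579      9.39    0.0427   0.02826
  solve Keq expr → x = -7.0874e-04; check Q = 78.83

Q₀ = 11.31; Q < K (proceeds forward)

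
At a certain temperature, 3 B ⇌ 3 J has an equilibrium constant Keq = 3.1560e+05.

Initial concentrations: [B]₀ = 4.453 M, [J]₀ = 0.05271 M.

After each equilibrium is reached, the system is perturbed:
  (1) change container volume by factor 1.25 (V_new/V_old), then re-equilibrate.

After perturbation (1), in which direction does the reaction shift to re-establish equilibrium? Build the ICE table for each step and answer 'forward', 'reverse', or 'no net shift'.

Direction: no net shift

Q₀ = 1.6585e-06 vs Keq = 3.1560e+05 ⇒ Q<K, forward
Step 1:
                   B          J
  init         4.453    0.05271
  Δ           -4.388      4.388
  eq         0.06522       4.44
  solve Keq expr → x = 1.463; check Q = 3.1560e+05
Then change container volume by factor 1.25 (V_new/V_old).
Step 2:
                   B          J
  init       0.05218      3.552
  Δ                0          0
  eq         0.05218      3.552
  solve Keq expr → x = 0; check Q = 3.1560e+05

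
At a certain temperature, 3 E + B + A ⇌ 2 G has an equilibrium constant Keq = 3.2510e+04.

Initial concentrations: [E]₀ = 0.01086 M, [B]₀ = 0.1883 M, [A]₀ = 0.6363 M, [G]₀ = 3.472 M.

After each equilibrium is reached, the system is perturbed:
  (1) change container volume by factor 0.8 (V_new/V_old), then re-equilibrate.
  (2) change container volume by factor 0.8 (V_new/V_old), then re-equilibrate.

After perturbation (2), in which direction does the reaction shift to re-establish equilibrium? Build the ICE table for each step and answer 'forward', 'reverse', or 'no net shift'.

Direction: forward

Q₀ = 7.8552e+07 vs Keq = 3.2510e+04 ⇒ Q>K, reverse
Step 1:
                   E          B          A          G
  Initial    0.01086     0.1883     0.6363      3.472
  Change      0.1209     0.0403     0.0403    -0.0806
  Equil       0.1318     0.2286     0.6766      3.391
  solve Keq expr → x = -0.0403; check Q = 3.2510e+04
Then change container volume by factor 0.8 (V_new/V_old).
Step 2:
                   E          B          A          G
  Initial     0.1647     0.2857     0.8457      4.239
  Change    -0.03038   -0.01013   -0.01013    0.02025
  Equil       0.1343     0.2756     0.8356       4.26
  solve Keq expr → x = 0.01013; check Q = 3.2510e+04
Then change container volume by factor 0.8 (V_new/V_old).
Step 3:
                   E          B          A          G
  Initial     0.1679     0.3445      1.045      5.324
  Change    -0.03138   -0.01046   -0.01046    0.02092
  Equil       0.1365     0.3341      1.034      5.345
  solve Keq expr → x = 0.01046; check Q = 3.2510e+04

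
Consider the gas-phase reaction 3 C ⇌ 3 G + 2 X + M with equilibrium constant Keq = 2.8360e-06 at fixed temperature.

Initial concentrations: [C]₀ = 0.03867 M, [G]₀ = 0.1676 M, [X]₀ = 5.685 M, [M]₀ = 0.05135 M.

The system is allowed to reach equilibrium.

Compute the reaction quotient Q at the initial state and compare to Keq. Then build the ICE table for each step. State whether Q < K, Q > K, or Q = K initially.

Q₀ = 135.1 vs Keq = 2.8360e-06 ⇒ Q>K, reverse
Step 1:
                  C         G         X         M
  Initial   0.03867    0.1676     5.685   0.05135
  Change     0.1534   -0.1534   -0.1023  -0.05113
  Equil       0.192   0.01422     5.583 2.2405e-04
  solve Keq expr → x = -0.05113; check Q = 2.8360e-06

Q₀ = 135.1; Q > K (proceeds reverse)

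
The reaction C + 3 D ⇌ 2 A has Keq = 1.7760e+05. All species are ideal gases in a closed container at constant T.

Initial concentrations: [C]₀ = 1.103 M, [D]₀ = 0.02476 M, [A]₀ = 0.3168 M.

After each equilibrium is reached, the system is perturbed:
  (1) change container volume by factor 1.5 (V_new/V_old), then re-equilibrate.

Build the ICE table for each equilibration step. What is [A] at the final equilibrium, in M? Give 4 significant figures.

Q₀ = 5994 vs Keq = 1.7760e+05 ⇒ Q<K, forward
Step 1:
                  C         D         A
  Initial     1.103   0.02476    0.3168
  Change   -0.00552  -0.01656   0.01104
  Equil       1.097    0.0082    0.3278
  solve Keq expr → x = 0.00552; check Q = 1.7760e+05
Then change container volume by factor 1.5 (V_new/V_old).
Step 2:
                  C         D         A
  Initial    0.7317  0.005467    0.2186
  Change  5.5686e-04  0.001671 -0.001114
  Equil      0.7322  0.007137    0.2174
  solve Keq expr → x = -5.5686e-04; check Q = 1.7760e+05

[A]_eq = 0.2174 M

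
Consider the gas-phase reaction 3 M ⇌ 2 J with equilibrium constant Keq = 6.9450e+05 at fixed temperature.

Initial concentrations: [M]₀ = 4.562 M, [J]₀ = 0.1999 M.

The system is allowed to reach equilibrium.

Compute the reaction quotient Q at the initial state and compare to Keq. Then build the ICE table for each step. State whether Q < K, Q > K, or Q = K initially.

Q₀ = 4.2088e-04; Q < K (proceeds forward)

Q₀ = 4.2088e-04 vs Keq = 6.9450e+05 ⇒ Q<K, forward
Step 1:
                   M          J
  I            4.562     0.1999
  C           -4.537      3.025
  E          0.02465      3.225
  solve Keq expr → x = 1.512; check Q = 6.9450e+05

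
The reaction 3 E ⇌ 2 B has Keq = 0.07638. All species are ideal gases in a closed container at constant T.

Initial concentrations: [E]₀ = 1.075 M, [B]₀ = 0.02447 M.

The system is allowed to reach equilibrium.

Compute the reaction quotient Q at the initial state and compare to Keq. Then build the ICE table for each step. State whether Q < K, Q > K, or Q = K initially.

Q₀ = 4.8200e-04; Q < K (proceeds forward)

Q₀ = 4.8200e-04 vs Keq = 0.07638 ⇒ Q<K, forward
Step 1:
                  E         B
  I           1.075   0.02447
  C         -0.2653    0.1769
  E          0.8097    0.2014
  solve Keq expr → x = 0.08844; check Q = 0.07638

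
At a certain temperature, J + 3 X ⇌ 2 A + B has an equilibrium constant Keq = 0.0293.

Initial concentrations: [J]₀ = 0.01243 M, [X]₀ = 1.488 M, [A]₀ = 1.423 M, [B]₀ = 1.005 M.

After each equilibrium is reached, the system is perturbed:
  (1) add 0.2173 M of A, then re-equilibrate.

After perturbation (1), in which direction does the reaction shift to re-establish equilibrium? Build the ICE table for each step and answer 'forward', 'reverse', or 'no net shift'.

Q₀ = 49.69 vs Keq = 0.0293 ⇒ Q>K, reverse
Step 1:
                    J           X           A           B
  Initial     0.01243       1.488       1.423       1.005
  Change          0.4         1.2     -0.8001        -0.4
  Equil        0.4125       2.688      0.6229       0.605
  solve Keq expr → x = -0.4; check Q = 0.0293
Then add 0.2173 M of A.
Step 2:
                    J           X           A           B
  Initial      0.4125       2.688      0.8402       0.605
  Change      0.04852      0.1456    -0.09704    -0.04852
  Equil         0.461       2.834      0.7432      0.5564
  solve Keq expr → x = -0.04852; check Q = 0.0293

Direction: reverse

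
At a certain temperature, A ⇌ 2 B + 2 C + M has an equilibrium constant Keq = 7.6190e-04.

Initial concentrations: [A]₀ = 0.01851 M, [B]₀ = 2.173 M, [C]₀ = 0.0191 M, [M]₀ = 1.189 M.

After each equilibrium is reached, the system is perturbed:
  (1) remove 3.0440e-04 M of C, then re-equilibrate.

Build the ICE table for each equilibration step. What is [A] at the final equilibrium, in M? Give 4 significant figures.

[A]_eq = 0.02694 M

Q₀ = 0.1107 vs Keq = 7.6190e-04 ⇒ Q>K, reverse
Step 1:
                   A          B          C          M
  Initial    0.01851      2.173     0.0191      1.189
  Change     0.00858   -0.01716   -0.01716   -0.00858
  Equil      0.02709      2.156    0.00194       1.18
  solve Keq expr → x = -0.00858; check Q = 7.6190e-04
Then remove 3.0440e-04 M of C.
Step 2:
                   A          B          C          M
  Initial    0.02709      2.156   0.001635       1.18
  Change  -1.4933e-04 2.9866e-04 2.9866e-04 1.4933e-04
  Equil      0.02694      2.156   0.001934      1.181
  solve Keq expr → x = 1.4933e-04; check Q = 7.6190e-04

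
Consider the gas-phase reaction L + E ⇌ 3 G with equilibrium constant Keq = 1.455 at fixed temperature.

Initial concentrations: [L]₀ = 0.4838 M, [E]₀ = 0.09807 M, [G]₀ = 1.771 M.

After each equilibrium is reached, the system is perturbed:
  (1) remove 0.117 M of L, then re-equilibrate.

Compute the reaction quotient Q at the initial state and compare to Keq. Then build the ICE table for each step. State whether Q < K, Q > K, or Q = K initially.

Q₀ = 117.1 vs Keq = 1.455 ⇒ Q>K, reverse
Step 1:
                    L           E           G
  init         0.4838     0.09807       1.771
  Δ            0.3259      0.3259     -0.9776
  eq           0.8097      0.4239      0.7934
  solve Keq expr → x = -0.3259; check Q = 1.455
Then remove 0.117 M of L.
Step 2:
                    L           E           G
  init         0.6927      0.4239      0.7934
  Δ           0.01018     0.01018    -0.03054
  eq           0.7028      0.4341      0.7629
  solve Keq expr → x = -0.01018; check Q = 1.455

Q₀ = 117.1; Q > K (proceeds reverse)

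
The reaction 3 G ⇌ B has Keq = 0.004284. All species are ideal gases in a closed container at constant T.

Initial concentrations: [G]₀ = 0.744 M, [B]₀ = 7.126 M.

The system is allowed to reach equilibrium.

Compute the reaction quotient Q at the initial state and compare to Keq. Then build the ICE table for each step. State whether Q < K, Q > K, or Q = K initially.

Q₀ = 17.3 vs Keq = 0.004284 ⇒ Q>K, reverse
Step 1:
                   G          B
  I            0.744      7.126
  C            9.104     -3.035
  E            9.848      4.091
  solve Keq expr → x = -3.035; check Q = 0.004284

Q₀ = 17.3; Q > K (proceeds reverse)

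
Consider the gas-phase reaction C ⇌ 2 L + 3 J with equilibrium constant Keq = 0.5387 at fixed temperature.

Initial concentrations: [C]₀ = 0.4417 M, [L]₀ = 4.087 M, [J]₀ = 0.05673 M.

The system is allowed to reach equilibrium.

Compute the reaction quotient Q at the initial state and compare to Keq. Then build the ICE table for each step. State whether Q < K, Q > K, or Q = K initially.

Q₀ = 0.006904 vs Keq = 0.5387 ⇒ Q<K, forward
Step 1:
                    C           L           J
  Initial      0.4417       4.087     0.05673
  Change     -0.05687      0.1137      0.1706
  Equil        0.3848       4.201      0.2273
  solve Keq expr → x = 0.05687; check Q = 0.5387

Q₀ = 0.006904; Q < K (proceeds forward)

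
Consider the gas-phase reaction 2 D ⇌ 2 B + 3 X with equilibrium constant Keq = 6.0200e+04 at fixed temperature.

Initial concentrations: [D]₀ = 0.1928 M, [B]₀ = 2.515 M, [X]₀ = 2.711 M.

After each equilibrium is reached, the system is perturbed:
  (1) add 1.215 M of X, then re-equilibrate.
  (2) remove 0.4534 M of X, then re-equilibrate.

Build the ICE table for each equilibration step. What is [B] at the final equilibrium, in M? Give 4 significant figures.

Q₀ = 3390 vs Keq = 6.0200e+04 ⇒ Q<K, forward
Step 1:
                    D           B           X
  init         0.1928       2.515       2.711
  Δ           -0.1389      0.1389      0.2083
  eq          0.05395       2.654       2.919
  solve Keq expr → x = 0.06943; check Q = 6.0200e+04
Then add 1.215 M of X.
Step 2:
                    D           B           X
  init        0.05395       2.654       4.134
  Δ           0.03414    -0.03414    -0.05121
  eq          0.08809        2.62       4.083
  solve Keq expr → x = -0.01707; check Q = 6.0200e+04
Then remove 0.4534 M of X.
Step 3:
                    D           B           X
  init        0.08809        2.62        3.63
  Δ          -0.01327     0.01327     0.01991
  eq          0.07482       2.633        3.65
  solve Keq expr → x = 0.006636; check Q = 6.0200e+04

[B]_eq = 2.633 M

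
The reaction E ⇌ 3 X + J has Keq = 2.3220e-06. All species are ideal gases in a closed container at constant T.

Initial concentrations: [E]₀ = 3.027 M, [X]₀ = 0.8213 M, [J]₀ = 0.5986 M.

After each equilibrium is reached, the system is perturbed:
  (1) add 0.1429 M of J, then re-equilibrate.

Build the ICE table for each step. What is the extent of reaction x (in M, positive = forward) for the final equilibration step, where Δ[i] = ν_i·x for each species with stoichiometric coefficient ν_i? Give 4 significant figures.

x = -0.001051 M

Q₀ = 0.1096 vs Keq = 2.3220e-06 ⇒ Q>K, reverse
Step 1:
                   E          X          J
  I            3.027     0.8213     0.5986
  C           0.2643    -0.7929    -0.2643
  E            3.291    0.02838     0.3343
  solve Keq expr → x = -0.2643; check Q = 2.3220e-06
Then add 0.1429 M of J.
Step 2:
                   E          X          J
  I            3.291    0.02838     0.4772
  C         0.001051  -0.003154  -0.001051
  E            3.292    0.02523     0.4761
  solve Keq expr → x = -0.001051; check Q = 2.3220e-06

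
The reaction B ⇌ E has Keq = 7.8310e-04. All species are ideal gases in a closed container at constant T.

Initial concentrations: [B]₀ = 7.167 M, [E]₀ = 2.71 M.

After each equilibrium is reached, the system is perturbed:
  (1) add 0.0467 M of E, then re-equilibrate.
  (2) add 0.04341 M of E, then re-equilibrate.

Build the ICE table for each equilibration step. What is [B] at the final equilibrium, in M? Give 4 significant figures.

[B]_eq = 9.959 M

Q₀ = 0.3781 vs Keq = 7.8310e-04 ⇒ Q>K, reverse
Step 1:
                  B         E
  init        7.167      2.71
  Δ           2.702    -2.702
  eq          9.869  0.007729
  solve Keq expr → x = -2.702; check Q = 7.8310e-04
Then add 0.0467 M of E.
Step 2:
                  B         E
  init        9.869   0.05443
  Δ         0.04666  -0.04666
  eq          9.916  0.007765
  solve Keq expr → x = -0.04666; check Q = 7.8310e-04
Then add 0.04341 M of E.
Step 3:
                  B         E
  init        9.916   0.05118
  Δ         0.04338  -0.04338
  eq          9.959  0.007799
  solve Keq expr → x = -0.04338; check Q = 7.8310e-04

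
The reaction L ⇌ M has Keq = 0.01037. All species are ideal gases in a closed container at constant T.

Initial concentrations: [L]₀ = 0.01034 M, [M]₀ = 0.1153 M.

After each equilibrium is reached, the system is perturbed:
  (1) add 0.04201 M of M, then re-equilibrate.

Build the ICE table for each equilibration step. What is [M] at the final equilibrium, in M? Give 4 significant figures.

[M]_eq = 0.001721 M

Q₀ = 11.15 vs Keq = 0.01037 ⇒ Q>K, reverse
Step 1:
                    L           M
  Initial     0.01034      0.1153
  Change        0.114      -0.114
  Equil        0.1244     0.00129
  solve Keq expr → x = -0.114; check Q = 0.01037
Then add 0.04201 M of M.
Step 2:
                    L           M
  Initial      0.1244      0.0433
  Change      0.04158    -0.04158
  Equil        0.1659    0.001721
  solve Keq expr → x = -0.04158; check Q = 0.01037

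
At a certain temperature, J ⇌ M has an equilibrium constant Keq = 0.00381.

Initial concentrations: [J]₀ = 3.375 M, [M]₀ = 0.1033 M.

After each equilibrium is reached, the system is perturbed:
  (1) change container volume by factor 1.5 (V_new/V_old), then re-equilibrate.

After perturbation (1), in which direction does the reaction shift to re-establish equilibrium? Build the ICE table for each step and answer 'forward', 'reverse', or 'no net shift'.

Direction: no net shift

Q₀ = 0.03061 vs Keq = 0.00381 ⇒ Q>K, reverse
Step 1:
                    J           M
  init          3.375      0.1033
  Δ            0.0901     -0.0901
  eq            3.465      0.0132
  solve Keq expr → x = -0.0901; check Q = 0.00381
Then change container volume by factor 1.5 (V_new/V_old).
Step 2:
                    J           M
  init           2.31    0.008801
  Δ                 0           0
  eq             2.31    0.008801
  solve Keq expr → x = 0; check Q = 0.00381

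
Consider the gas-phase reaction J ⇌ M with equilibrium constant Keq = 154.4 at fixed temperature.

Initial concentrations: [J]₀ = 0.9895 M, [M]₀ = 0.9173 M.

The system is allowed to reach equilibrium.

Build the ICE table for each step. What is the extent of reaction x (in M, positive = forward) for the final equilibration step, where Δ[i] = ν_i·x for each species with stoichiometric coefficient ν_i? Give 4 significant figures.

Q₀ = 0.927 vs Keq = 154.4 ⇒ Q<K, forward
Step 1:
                   J          M
  I           0.9895     0.9173
  C          -0.9772     0.9772
  E          0.01227      1.895
  solve Keq expr → x = 0.9772; check Q = 154.4

x = 0.9772 M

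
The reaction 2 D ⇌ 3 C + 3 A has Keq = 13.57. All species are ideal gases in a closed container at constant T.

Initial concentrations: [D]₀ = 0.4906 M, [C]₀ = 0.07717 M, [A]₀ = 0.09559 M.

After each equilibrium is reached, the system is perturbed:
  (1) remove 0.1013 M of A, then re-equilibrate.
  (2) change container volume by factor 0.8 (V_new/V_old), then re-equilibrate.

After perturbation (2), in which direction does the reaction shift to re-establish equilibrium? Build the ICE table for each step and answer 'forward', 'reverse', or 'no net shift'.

Q₀ = 1.6677e-06 vs Keq = 13.57 ⇒ Q<K, forward
Step 1:
                   D          C          A
  Initial     0.4906    0.07717    0.09559
  Change     -0.4018     0.6027     0.6027
  Equil       0.0888     0.6799     0.6983
  solve Keq expr → x = 0.2009; check Q = 13.57
Then remove 0.1013 M of A.
Step 2:
                   D          C          A
  Initial     0.0888     0.6799      0.597
  Change    -0.01231    0.01846    0.01846
  Equil      0.07649     0.6983     0.6155
  solve Keq expr → x = 0.006155; check Q = 13.57
Then change container volume by factor 0.8 (V_new/V_old).
Step 3:
                   D          C          A
  Initial    0.09561     0.8729     0.7693
  Change     0.03026   -0.04539   -0.04539
  Equil       0.1259     0.8275     0.7239
  solve Keq expr → x = -0.01513; check Q = 13.57

Direction: reverse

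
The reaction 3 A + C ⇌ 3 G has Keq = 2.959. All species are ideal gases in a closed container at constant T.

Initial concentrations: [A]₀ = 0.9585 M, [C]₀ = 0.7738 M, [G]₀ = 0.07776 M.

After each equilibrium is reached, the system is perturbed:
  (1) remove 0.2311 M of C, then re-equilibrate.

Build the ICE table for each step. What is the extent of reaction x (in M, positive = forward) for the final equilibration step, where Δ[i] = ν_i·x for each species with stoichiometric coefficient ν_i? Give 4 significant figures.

x = -0.0127 M

Q₀ = 6.9002e-04 vs Keq = 2.959 ⇒ Q<K, forward
Step 1:
                   A          C          G
  init        0.9585     0.7738    0.07776
  Δ          -0.4912    -0.1637     0.4912
  eq          0.4673     0.6101      0.569
  solve Keq expr → x = 0.1637; check Q = 2.959
Then remove 0.2311 M of C.
Step 2:
                   A          C          G
  init        0.4673      0.379      0.569
  Δ          0.03811     0.0127   -0.03811
  eq          0.5054     0.3917     0.5309
  solve Keq expr → x = -0.0127; check Q = 2.959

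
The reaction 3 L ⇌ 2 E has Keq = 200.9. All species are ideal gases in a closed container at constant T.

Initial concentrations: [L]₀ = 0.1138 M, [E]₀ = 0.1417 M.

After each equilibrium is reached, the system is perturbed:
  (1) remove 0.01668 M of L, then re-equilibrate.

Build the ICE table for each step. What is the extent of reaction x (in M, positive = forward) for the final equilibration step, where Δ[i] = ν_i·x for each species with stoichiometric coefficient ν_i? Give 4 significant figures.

Q₀ = 13.62 vs Keq = 200.9 ⇒ Q<K, forward
Step 1:
                  L         E
  init       0.1138    0.1417
  Δ        -0.05914   0.03943
  eq        0.05466    0.1811
  solve Keq expr → x = 0.01971; check Q = 200.9
Then remove 0.01668 M of L.
Step 2:
                  L         E
  init      0.03798    0.1811
  Δ         0.01469 -0.009794
  eq        0.05267    0.1713
  solve Keq expr → x = -0.004897; check Q = 200.9

x = -0.004897 M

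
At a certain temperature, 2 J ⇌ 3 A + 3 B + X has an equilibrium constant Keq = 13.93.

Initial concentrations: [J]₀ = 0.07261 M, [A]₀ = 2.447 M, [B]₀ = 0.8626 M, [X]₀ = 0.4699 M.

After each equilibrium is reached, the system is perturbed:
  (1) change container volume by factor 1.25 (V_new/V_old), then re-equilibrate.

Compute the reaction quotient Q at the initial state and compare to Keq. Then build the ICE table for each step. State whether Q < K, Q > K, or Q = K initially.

Q₀ = 838.2 vs Keq = 13.93 ⇒ Q>K, reverse
Step 1:
                    J           A           B           X
  init        0.07261       2.447      0.8626      0.4699
  Δ            0.1755     -0.2632     -0.2632    -0.08773
  eq           0.2481       2.184      0.5994      0.3822
  solve Keq expr → x = -0.08773; check Q = 13.93
Then change container volume by factor 1.25 (V_new/V_old).
Step 2:
                    J           A           B           X
  init         0.1985       1.747      0.4795      0.3057
  Δ          -0.04585     0.06878     0.06878     0.02293
  eq           0.1526       1.816      0.5483      0.3287
  solve Keq expr → x = 0.02293; check Q = 13.93

Q₀ = 838.2; Q > K (proceeds reverse)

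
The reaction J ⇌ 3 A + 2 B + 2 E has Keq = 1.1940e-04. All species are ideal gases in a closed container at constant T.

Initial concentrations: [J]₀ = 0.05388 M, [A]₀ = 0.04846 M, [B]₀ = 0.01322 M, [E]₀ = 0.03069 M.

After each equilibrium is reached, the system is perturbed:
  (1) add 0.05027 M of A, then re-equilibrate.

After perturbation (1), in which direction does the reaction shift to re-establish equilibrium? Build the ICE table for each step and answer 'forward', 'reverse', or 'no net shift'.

Q₀ = 3.4768e-10 vs Keq = 1.1940e-04 ⇒ Q<K, forward
Step 1:
                   J          A          B          E
  I          0.05388    0.04846    0.01322    0.03069
  C         -0.04543     0.1363    0.09086    0.09086
  E         0.008451     0.1847     0.1041     0.1215
  solve Keq expr → x = 0.04543; check Q = 1.1940e-04
Then add 0.05027 M of A.
Step 2:
                   J          A          B          E
  I         0.008451      0.235     0.1041     0.1215
  C         0.003403   -0.01021  -0.006805  -0.006805
  E          0.01185     0.2248    0.09727     0.1147
  solve Keq expr → x = -0.003403; check Q = 1.1940e-04

Direction: reverse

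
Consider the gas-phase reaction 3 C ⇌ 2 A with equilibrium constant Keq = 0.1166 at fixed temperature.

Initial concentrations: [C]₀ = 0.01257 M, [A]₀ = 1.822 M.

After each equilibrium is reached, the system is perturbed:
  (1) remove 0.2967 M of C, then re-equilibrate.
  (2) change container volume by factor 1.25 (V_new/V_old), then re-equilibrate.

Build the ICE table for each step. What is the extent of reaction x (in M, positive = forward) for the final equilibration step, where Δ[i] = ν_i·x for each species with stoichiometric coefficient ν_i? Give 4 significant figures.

x = -0.01438 M

Q₀ = 1.6714e+06 vs Keq = 0.1166 ⇒ Q>K, reverse
Step 1:
                   C          A
  I          0.01257      1.822
  C            1.642     -1.095
  E            1.655      0.727
  solve Keq expr → x = -0.5475; check Q = 0.1166
Then remove 0.2967 M of C.
Step 2:
                   C          A
  I            1.358      0.727
  C           0.1457   -0.09716
  E            1.504     0.6299
  solve Keq expr → x = -0.04858; check Q = 0.1166
Then change container volume by factor 1.25 (V_new/V_old).
Step 3:
                   C          A
  I            1.203     0.5039
  C          0.04313   -0.02875
  E            1.246     0.4751
  solve Keq expr → x = -0.01438; check Q = 0.1166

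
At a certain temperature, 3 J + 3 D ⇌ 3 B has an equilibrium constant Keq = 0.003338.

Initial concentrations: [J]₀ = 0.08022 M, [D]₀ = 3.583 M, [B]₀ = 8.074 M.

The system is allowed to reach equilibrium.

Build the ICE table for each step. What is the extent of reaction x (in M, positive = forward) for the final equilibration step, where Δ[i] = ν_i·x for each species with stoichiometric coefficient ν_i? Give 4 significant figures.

Q₀ = 2.2166e+04 vs Keq = 0.003338 ⇒ Q>K, reverse
Step 1:
                    J           D           B
  init        0.08022       3.583       8.074
  Δ             3.797       3.797      -3.797
  eq            3.877        7.38       4.277
  solve Keq expr → x = -1.266; check Q = 0.003338

x = -1.266 M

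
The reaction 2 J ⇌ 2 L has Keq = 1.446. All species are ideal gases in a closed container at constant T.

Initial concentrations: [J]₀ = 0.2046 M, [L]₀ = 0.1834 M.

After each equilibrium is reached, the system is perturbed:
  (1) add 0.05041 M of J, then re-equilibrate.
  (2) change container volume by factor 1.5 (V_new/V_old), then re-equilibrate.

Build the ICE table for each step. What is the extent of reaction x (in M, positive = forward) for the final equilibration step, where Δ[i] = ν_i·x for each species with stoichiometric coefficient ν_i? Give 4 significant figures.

Q₀ = 0.8035 vs Keq = 1.446 ⇒ Q<K, forward
Step 1:
                    J           L
  I            0.2046      0.1834
  C          -0.02844     0.02844
  E            0.1762      0.2118
  solve Keq expr → x = 0.01422; check Q = 1.446
Then add 0.05041 M of J.
Step 2:
                    J           L
  I            0.2266      0.2118
  C          -0.02752     0.02752
  E            0.1991      0.2394
  solve Keq expr → x = 0.01376; check Q = 1.446
Then change container volume by factor 1.5 (V_new/V_old).
Step 3:
                    J           L
  I            0.1327      0.1596
  C                 0           0
  E            0.1327      0.1596
  solve Keq expr → x = 0; check Q = 1.446

x = 0 M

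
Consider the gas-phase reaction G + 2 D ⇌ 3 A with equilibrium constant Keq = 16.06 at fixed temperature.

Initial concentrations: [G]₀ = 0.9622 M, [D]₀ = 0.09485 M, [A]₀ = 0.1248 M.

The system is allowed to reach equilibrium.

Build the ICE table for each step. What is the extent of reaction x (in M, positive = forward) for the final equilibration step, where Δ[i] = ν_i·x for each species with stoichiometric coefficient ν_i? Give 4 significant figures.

Q₀ = 0.2245 vs Keq = 16.06 ⇒ Q<K, forward
Step 1:
                   G          D          A
  I           0.9622    0.09485     0.1248
  C         -0.03356   -0.06712     0.1007
  E           0.9286    0.02773     0.2255
  solve Keq expr → x = 0.03356; check Q = 16.06

x = 0.03356 M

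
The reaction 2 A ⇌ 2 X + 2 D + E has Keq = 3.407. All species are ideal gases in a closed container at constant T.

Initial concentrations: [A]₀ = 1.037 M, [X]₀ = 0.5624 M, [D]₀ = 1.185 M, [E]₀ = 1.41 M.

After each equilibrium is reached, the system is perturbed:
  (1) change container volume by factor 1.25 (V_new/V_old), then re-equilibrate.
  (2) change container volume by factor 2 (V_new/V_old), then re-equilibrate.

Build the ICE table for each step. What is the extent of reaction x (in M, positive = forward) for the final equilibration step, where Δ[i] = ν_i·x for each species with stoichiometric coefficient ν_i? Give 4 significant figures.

x = 0.05788 M

Q₀ = 0.5824 vs Keq = 3.407 ⇒ Q<K, forward
Step 1:
                   A          X          D          E
  I            1.037     0.5624      1.185       1.41
  C          -0.2517     0.2517     0.2517     0.1259
  E           0.7853     0.8141      1.437      1.536
  solve Keq expr → x = 0.1259; check Q = 3.407
Then change container volume by factor 1.25 (V_new/V_old).
Step 2:
                   A          X          D          E
  I           0.6282     0.6513      1.149      1.229
  C         -0.07984    0.07984    0.07984    0.03992
  E           0.5484     0.7311      1.229      1.269
  solve Keq expr → x = 0.03992; check Q = 3.407
Then change container volume by factor 2 (V_new/V_old).
Step 3:
                   A          X          D          E
  I           0.2742     0.3656     0.6146     0.6343
  C          -0.1158     0.1158     0.1158    0.05788
  E           0.1584     0.4813     0.7304     0.6922
  solve Keq expr → x = 0.05788; check Q = 3.407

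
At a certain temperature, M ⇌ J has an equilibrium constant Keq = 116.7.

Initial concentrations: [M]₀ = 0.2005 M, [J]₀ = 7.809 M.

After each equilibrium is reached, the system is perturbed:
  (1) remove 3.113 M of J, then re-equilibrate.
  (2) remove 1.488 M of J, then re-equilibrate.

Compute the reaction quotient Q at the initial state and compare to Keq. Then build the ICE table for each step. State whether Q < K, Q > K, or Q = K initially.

Q₀ = 38.95; Q < K (proceeds forward)

Q₀ = 38.95 vs Keq = 116.7 ⇒ Q<K, forward
Step 1:
                    M           J
  Initial      0.2005       7.809
  Change      -0.1324      0.1324
  Equil       0.06805       7.941
  solve Keq expr → x = 0.1324; check Q = 116.7
Then remove 3.113 M of J.
Step 2:
                    M           J
  Initial     0.06805       4.828
  Change     -0.02645     0.02645
  Equil        0.0416       4.855
  solve Keq expr → x = 0.02645; check Q = 116.7
Then remove 1.488 M of J.
Step 3:
                    M           J
  Initial      0.0416       3.367
  Change     -0.01264     0.01264
  Equil       0.02896        3.38
  solve Keq expr → x = 0.01264; check Q = 116.7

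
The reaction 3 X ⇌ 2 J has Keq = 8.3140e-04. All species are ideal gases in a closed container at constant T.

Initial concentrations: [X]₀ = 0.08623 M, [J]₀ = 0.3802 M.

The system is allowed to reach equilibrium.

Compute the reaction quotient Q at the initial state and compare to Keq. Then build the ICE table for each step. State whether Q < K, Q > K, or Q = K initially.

Q₀ = 225.4; Q > K (proceeds reverse)

Q₀ = 225.4 vs Keq = 8.3140e-04 ⇒ Q>K, reverse
Step 1:
                  X         J
  init      0.08623    0.3802
  Δ          0.5484   -0.3656
  eq         0.6347   0.01458
  solve Keq expr → x = -0.1828; check Q = 8.3140e-04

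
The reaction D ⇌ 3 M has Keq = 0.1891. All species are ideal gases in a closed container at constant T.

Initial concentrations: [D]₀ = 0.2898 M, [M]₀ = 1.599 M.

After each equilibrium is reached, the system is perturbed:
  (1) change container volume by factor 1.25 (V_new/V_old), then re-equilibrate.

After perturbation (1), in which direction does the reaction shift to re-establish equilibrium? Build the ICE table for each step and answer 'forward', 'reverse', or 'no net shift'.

Direction: forward

Q₀ = 14.11 vs Keq = 0.1891 ⇒ Q>K, reverse
Step 1:
                  D         M
  Initial    0.2898     1.599
  Change     0.3667      -1.1
  Equil      0.6565    0.4989
  solve Keq expr → x = -0.3667; check Q = 0.1891
Then change container volume by factor 1.25 (V_new/V_old).
Step 2:
                  D         M
  Initial    0.5252    0.3991
  Change   -0.01941   0.05824
  Equil      0.5058    0.4573
  solve Keq expr → x = 0.01941; check Q = 0.1891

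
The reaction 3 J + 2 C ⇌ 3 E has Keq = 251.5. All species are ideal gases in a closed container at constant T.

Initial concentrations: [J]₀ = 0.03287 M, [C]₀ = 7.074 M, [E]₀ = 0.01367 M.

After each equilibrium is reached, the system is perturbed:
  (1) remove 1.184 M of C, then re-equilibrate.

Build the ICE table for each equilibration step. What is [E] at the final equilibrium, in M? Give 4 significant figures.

[E]_eq = 0.04438 M

Q₀ = 0.001437 vs Keq = 251.5 ⇒ Q<K, forward
Step 1:
                  J         C         E
  I         0.03287     7.074   0.01367
  C        -0.03095  -0.02063   0.03095
  E        0.001922     7.053   0.04462
  solve Keq expr → x = 0.01032; check Q = 251.5
Then remove 1.184 M of C.
Step 2:
                  J         C         E
  I        0.001922     5.869   0.04462
  C       2.3881e-04 1.5921e-04 -2.3881e-04
  E        0.002161      5.87   0.04438
  solve Keq expr → x = -7.9603e-05; check Q = 251.5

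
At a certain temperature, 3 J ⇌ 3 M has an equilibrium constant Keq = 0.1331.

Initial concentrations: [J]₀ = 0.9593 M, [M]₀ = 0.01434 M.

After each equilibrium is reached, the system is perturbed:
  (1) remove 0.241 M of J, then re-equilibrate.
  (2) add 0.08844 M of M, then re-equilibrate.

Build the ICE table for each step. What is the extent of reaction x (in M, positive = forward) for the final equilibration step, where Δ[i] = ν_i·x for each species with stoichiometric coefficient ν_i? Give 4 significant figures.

Q₀ = 3.3403e-06 vs Keq = 0.1331 ⇒ Q<K, forward
Step 1:
                   J          M
  Initial     0.9593    0.01434
  Change     -0.3148     0.3148
  Equil       0.6445     0.3291
  solve Keq expr → x = 0.1049; check Q = 0.1331
Then remove 0.241 M of J.
Step 2:
                   J          M
  Initial     0.4035     0.3291
  Change     0.08146   -0.08146
  Equil        0.485     0.2476
  solve Keq expr → x = -0.02715; check Q = 0.1331
Then add 0.08844 M of M.
Step 3:
                   J          M
  Initial      0.485     0.3361
  Change     0.05855   -0.05855
  Equil       0.5436     0.2775
  solve Keq expr → x = -0.01952; check Q = 0.1331

x = -0.01952 M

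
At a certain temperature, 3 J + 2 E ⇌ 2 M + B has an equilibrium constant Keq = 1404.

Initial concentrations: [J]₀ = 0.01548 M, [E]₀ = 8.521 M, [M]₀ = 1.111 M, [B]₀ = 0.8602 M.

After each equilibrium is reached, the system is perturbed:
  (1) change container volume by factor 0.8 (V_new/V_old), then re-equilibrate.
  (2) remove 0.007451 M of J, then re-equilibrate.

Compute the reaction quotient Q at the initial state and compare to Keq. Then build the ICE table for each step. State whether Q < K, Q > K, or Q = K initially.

Q₀ = 3942; Q > K (proceeds reverse)

Q₀ = 3942 vs Keq = 1404 ⇒ Q>K, reverse
Step 1:
                   J          E          M          B
  init       0.01548      8.521      1.111     0.8602
  Δ         0.006279   0.004186  -0.004186  -0.002093
  eq         0.02176      8.525      1.107     0.8581
  solve Keq expr → x = -0.002093; check Q = 1404
Then change container volume by factor 0.8 (V_new/V_old).
Step 2:
                   J          E          M          B
  init        0.0272      10.66      1.384      1.073
  Δ        -0.003719  -0.002479   0.002479    0.00124
  eq         0.02348      10.65      1.386      1.074
  solve Keq expr → x = 0.00124; check Q = 1404
Then remove 0.007451 M of J.
Step 3:
                   J          E          M          B
  init       0.01603      10.65      1.386      1.074
  Δ          0.00737   0.004914  -0.004914  -0.002457
  eq          0.0234      10.66      1.381      1.071
  solve Keq expr → x = -0.002457; check Q = 1404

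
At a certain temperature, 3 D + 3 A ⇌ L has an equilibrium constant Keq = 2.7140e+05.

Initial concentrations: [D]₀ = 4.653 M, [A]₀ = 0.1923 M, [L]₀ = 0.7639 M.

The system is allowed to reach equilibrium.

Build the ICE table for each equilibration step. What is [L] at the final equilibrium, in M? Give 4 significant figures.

[L]_eq = 0.8269 M

Q₀ = 1.066 vs Keq = 2.7140e+05 ⇒ Q<K, forward
Step 1:
                    D           A           L
  I             4.653      0.1923      0.7639
  C           -0.1891     -0.1891     0.06302
  E             4.464    0.003248      0.8269
  solve Keq expr → x = 0.06302; check Q = 2.7140e+05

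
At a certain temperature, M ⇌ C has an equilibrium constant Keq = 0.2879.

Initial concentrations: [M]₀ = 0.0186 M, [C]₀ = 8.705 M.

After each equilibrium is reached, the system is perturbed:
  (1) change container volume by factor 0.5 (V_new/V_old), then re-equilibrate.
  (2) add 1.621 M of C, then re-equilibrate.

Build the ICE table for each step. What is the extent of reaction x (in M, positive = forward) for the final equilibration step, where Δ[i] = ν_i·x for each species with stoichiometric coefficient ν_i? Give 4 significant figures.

x = -1.259 M

Q₀ = 468 vs Keq = 0.2879 ⇒ Q>K, reverse
Step 1:
                  M         C
  I          0.0186     8.705
  C           6.755    -6.755
  E           6.774      1.95
  solve Keq expr → x = -6.755; check Q = 0.2879
Then change container volume by factor 0.5 (V_new/V_old).
Step 2:
                  M         C
  I           13.55       3.9
  C               0         0
  E           13.55       3.9
  solve Keq expr → x = 0; check Q = 0.2879
Then add 1.621 M of C.
Step 3:
                  M         C
  I           13.55     5.521
  C           1.259    -1.259
  E           14.81     4.263
  solve Keq expr → x = -1.259; check Q = 0.2879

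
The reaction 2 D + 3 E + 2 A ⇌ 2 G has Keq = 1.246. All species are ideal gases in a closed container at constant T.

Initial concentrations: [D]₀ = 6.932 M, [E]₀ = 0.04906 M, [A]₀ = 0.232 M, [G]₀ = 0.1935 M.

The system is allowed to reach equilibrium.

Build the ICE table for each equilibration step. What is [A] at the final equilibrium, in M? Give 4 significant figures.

Q₀ = 122.6 vs Keq = 1.246 ⇒ Q>K, reverse
Step 1:
                  D         E         A         G
  I           6.932   0.04906     0.232    0.1935
  C         0.06452   0.09678   0.06452  -0.06452
  E           6.997    0.1458    0.2965     0.129
  solve Keq expr → x = -0.03226; check Q = 1.246

[A]_eq = 0.2965 M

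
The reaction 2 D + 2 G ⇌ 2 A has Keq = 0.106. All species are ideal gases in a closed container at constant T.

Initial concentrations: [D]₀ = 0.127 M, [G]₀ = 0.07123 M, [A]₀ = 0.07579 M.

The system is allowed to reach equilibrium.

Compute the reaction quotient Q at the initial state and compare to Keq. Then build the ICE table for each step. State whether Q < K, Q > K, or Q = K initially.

Q₀ = 70.19; Q > K (proceeds reverse)

Q₀ = 70.19 vs Keq = 0.106 ⇒ Q>K, reverse
Step 1:
                   D          G          A
  Initial      0.127    0.07123    0.07579
  Change     0.06705    0.06705   -0.06705
  Equil       0.1941     0.1383   0.008737
  solve Keq expr → x = -0.03353; check Q = 0.106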